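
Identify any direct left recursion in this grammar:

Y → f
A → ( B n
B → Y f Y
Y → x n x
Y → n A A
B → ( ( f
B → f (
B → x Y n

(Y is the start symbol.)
Direct left recursion occurs when N → N α for some non-terminal N (the right-hand side begins with the left-hand side itself).

Y → f: starts with f
A → ( B n: starts with '('
B → Y f Y: starts with Y
Y → x n x: starts with x
Y → n A A: starts with n
B → ( ( f: starts with '('
B → f (: starts with f
B → x Y n: starts with x

No direct left recursion found.

Answer: No direct left recursion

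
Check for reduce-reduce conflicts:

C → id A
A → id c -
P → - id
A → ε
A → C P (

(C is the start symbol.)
Augment with C' → C and build the canonical LR(0) collection (I0 = CLOSURE({[C' → . C]}), then GOTO on every symbol after a dot until no new states appear). It has 12 states:
  I0: { [C → . id A], [C' → . C] }  — shift
  I1: { [C' → C .] }  — accept
  I2: { [A → . C P (], [A → . id c -], [A → .], [C → . id A], [C → id . A] }  — shift, reduce
  I3: { [C → id A .] }  — reduce
  I4: { [A → C . P (], [P → . - id] }  — shift
  I5: { [A → . C P (], [A → . id c -], [A → .], [A → id . c -], [C → . id A], [C → id . A] }  — shift, reduce
  I6: { [A → id c . -] }  — shift
  I7: { [A → id c - .] }  — reduce
  I8: { [P → - . id] }  — shift
  I9: { [A → C P . (] }  — shift
  I10: { [A → C P ( .] }  — reduce
  I11: { [P → - id .] }  — reduce

No state contains more than one complete item.

Answer: No reduce-reduce conflicts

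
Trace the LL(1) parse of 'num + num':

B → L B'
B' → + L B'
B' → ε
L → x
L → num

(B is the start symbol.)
LL(1) parsing maintains a stack (initially the start symbol over $) and the input. At each step: if the stack top is a terminal, match it against the current input token; if it is a non-terminal N, replace it with the RHS of M[N, lookahead] (the unique production whose predict set contains the lookahead).

Stack is shown with the top on the left.

Stack     Input        Action
-----------------------------
B $       num + num $  output B → L B'
L B' $    num + num $  output L → num
num B' $  num + num $  match 'num'
B' $      + num $      output B' → + L B'
+ L B' $  + num $      match '+'
L B' $    num $        output L → num
num B' $  num $        match 'num'
B' $      $            output B' → ε
$         $            accept

The string is accepted.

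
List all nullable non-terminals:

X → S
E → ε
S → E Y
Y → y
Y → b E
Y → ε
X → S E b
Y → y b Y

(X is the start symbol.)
{ 'E', 'S', 'X', 'Y' }

A non-terminal is nullable if it can derive ε (the empty string): either it has an ε-production, or it has a production whose right-hand side consists entirely of nullable non-terminals.

ε-productions: E → ε, Y → ε
So E, Y are immediately nullable.
S → E Y: every symbol on the right is nullable, so S is nullable too.
X → S: every symbol on the right is nullable, so X is nullable too.
Every non-terminal is now nullable.
Nullable = { 'E', 'S', 'X', 'Y' }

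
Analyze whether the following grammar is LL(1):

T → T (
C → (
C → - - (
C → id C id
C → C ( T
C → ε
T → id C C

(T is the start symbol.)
No. Predict set conflict for T: { 'id' }

Relevant sets:
  FIRST(T) = { 'id' }
  FIRST(C) = { '(', '-', 'id', ε }
  FOLLOW(C) = { $, '(', '-', 'id' }

For T:
  PREDICT(T → T '(') = { 'id' }
  PREDICT(T → id C C) = { 'id' }
For C:
  PREDICT(C → '(') = { '(' }
  PREDICT(C → '-' '-' '(') = { '-' }
  PREDICT(C → id C id) = { 'id' }
  PREDICT(C → C '(' T) = { '(', '-', 'id' }
  PREDICT(C → ε) = { $, '(', '-', 'id' }

Conflict found: Predict set conflict for T: { 'id' }
The grammar is NOT LL(1).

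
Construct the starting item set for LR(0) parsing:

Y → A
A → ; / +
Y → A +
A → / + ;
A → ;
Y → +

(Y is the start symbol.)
First, augment the grammar with Y' → Y
I₀ = CLOSURE({ [Y' → . Y] }):
  [Y' → . Y] has the dot before Y: add [Y → . A], [Y → . A +], [Y → . +]
  [Y → . A] has the dot before A: add [A → . ; / +], [A → . / + ;], [A → . ;]
No further items can be added.

I₀ = { [A → . / + ;], [A → . ; / +], [A → . ;], [Y → . +], [Y → . A +], [Y → . A], [Y' → . Y] }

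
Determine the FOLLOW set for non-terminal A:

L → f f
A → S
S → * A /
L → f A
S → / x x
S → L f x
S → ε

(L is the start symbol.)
{ $, '/', 'f' }

To compute FOLLOW(A), find every occurrence of A on a right-hand side N → α A β: add FIRST(β) \ {ε}, and if β is empty or nullable also add FOLLOW(N). Iterate to a fixed point.

In S → * A /: A is followed by '/', add FIRST('/') \ {ε} = { '/' }
In L → f A: A is at the end, add FOLLOW(L)

The FOLLOW sets referred to above (computed the same way, to a fixed point):
  FOLLOW(L) = { $, 'f' }

Taking the union: FOLLOW(A) = { $, '/', 'f' }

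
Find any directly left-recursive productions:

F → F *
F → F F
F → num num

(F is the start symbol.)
Direct left recursion occurs when N → N α for some non-terminal N (the right-hand side begins with the left-hand side itself).

F → F *: LEFT RECURSIVE (starts with F)
F → F F: LEFT RECURSIVE (starts with F)
F → num num: starts with num

The grammar has direct left recursion on: F.

Answer: Yes, F is left-recursive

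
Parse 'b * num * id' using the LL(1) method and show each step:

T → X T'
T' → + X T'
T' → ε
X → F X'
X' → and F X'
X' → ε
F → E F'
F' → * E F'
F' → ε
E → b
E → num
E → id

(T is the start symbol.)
LL(1) parsing maintains a stack (initially the start symbol over $) and the input. At each step: if the stack top is a terminal, match it against the current input token; if it is a non-terminal N, replace it with the RHS of M[N, lookahead] (the unique production whose predict set contains the lookahead).

Stack is shown with the top on the left.

Stack           Input           Action
--------------------------------------
T $             b * num * id $  output T → X T'
X T' $          b * num * id $  output X → F X'
F X' T' $       b * num * id $  output F → E F'
E F' X' T' $    b * num * id $  output E → b
b F' X' T' $    b * num * id $  match 'b'
F' X' T' $      * num * id $    output F' → * E F'
* E F' X' T' $  * num * id $    match '*'
E F' X' T' $    num * id $      output E → num
num F' X' T' $  num * id $      match 'num'
F' X' T' $      * id $          output F' → * E F'
* E F' X' T' $  * id $          match '*'
E F' X' T' $    id $            output E → id
id F' X' T' $   id $            match 'id'
F' X' T' $      $               output F' → ε
X' T' $         $               output X' → ε
T' $            $               output T' → ε
$               $               accept

The string is accepted.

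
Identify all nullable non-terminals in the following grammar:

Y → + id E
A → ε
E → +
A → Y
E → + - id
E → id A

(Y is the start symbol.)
A non-terminal is nullable if it can derive ε (the empty string): either it has an ε-production, or it has a production whose right-hand side consists entirely of nullable non-terminals.

ε-productions: A → ε
So A is immediately nullable.
No further non-terminal can be added: every production for the remaining non-terminals contains a terminal or a non-nullable non-terminal.
Nullable = { 'A' }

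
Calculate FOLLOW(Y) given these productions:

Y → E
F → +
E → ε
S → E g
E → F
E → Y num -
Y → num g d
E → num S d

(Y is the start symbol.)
To compute FOLLOW(Y), find every occurrence of Y on a right-hand side N → α Y β: add FIRST(β) \ {ε}, and if β is empty or nullable also add FOLLOW(N). Iterate to a fixed point.

Y is the start symbol, so $ ∈ FOLLOW(Y).
In E → Y num -: Y is followed by num '-', add FIRST(num '-') \ {ε} = { 'num' }

Taking the union: FOLLOW(Y) = { $, 'num' }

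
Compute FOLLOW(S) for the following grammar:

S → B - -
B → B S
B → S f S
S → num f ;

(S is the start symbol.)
To compute FOLLOW(S), find every occurrence of S on a right-hand side N → α S β: add FIRST(β) \ {ε}, and if β is empty or nullable also add FOLLOW(N). Iterate to a fixed point.

S is the start symbol, so $ ∈ FOLLOW(S).
In B → B S: S is at the end, add FOLLOW(B)
In B → S f S: S is followed by f S, add FIRST(f S) \ {ε} = { 'f' }
In B → S f S: S is at the end, add FOLLOW(B)

The FOLLOW sets referred to above (computed the same way, to a fixed point):
  FOLLOW(B) = { '-', 'num' }

Taking the union: FOLLOW(S) = { $, '-', 'f', 'num' }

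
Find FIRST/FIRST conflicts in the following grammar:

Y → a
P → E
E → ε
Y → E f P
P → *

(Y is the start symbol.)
A FIRST/FIRST conflict occurs when two productions N → α and N → β for the same non-terminal have FIRST(α) ∩ FIRST(β) ≠ ∅ (with ε ∈ FIRST of a nullable right-hand side, so two nullable alternatives also conflict).

FIRST sets of the non-terminals at (or reachable through a nullable prefix from) the front of some alternative:
  FIRST(E) = { ε }

Productions for Y:
  Y → a: FIRST = { 'a' }
  Y → E f P: FIRST = { 'f' }
Productions for P:
  P → E: FIRST = { ε }
  P → *: FIRST = { '*' }
E has only one production, so no FIRST/FIRST conflict is possible there.

All alternatives of each non-terminal have pairwise disjoint FIRST sets.

Answer: No FIRST/FIRST conflicts.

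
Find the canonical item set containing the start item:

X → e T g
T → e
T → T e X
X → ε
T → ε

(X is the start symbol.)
{ [X → . e T g], [X → .], [X' → . X] }

First, augment the grammar with X' → X
I₀ = CLOSURE({ [X' → . X] }):
  [X' → . X] has the dot before X: add [X → . e T g], [X → .]
No further items can be added.

I₀ = { [X → . e T g], [X → .], [X' → . X] }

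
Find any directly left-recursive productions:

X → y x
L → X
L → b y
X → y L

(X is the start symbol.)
No direct left recursion

X → y x: starts with y
L → X: starts with X
L → b y: starts with b
X → y L: starts with y

No direct left recursion found.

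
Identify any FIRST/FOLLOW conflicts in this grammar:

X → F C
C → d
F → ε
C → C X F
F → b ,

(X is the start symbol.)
A FIRST/FOLLOW conflict occurs when a non-terminal N has a nullable alternative N → β (β ⇒* ε) and another alternative N → α with FIRST(α) ∩ FOLLOW(N) ≠ ∅: on such a lookahead the parser cannot decide between expanding α and letting N vanish via β.

Nullable non-terminals: F.

F: nullable alternative(s) F → ε; FOLLOW(F) = { $, 'b', 'd' }
  F → ε: FIRST \ {ε} = { } — this is the only nullable alternative, skip
  F → b ,: FIRST \ {ε} = { 'b' } — overlaps FOLLOW(F) on { 'b' }: CONFLICT

C, X have no nullable alternative, so no FIRST/FOLLOW check is needed there.

So the grammar has 1 FIRST/FOLLOW conflict (marked CONFLICT above).

Answer: Yes. F → b ',' with FOLLOW(F) on { 'b' }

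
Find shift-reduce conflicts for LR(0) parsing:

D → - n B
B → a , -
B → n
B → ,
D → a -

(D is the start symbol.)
A shift-reduce conflict occurs when an LR(0) state has both:
  - a complete (reduce) item [A → α .] (dot at the end), and
  - a shift item [B → β . c γ] (dot before a terminal).

Augment with D' → D and build the canonical LR(0) collection (I0 = CLOSURE({[D' → . D]}), then GOTO on every symbol after a dot until no new states appear). It has 12 states:
  I0: { [D → . - n B], [D → . a -], [D' → . D] }  — shift
  I1: { [D → - . n B] }  — shift
  I2: { [D' → D .] }  — accept
  I3: { [D → a . -] }  — shift
  I4: { [D → a - .] }  — reduce
  I5: { [B → . ,], [B → . a , -], [B → . n], [D → - n . B] }  — shift
  I6: { [B → , .] }  — reduce
  I7: { [D → - n B .] }  — reduce
  I8: { [B → a . , -] }  — shift
  I9: { [B → n .] }  — reduce
  I10: { [B → a , . -] }  — shift
  I11: { [B → a , - .] }  — reduce

No state contains both a complete item and a shift item.

Answer: No shift-reduce conflicts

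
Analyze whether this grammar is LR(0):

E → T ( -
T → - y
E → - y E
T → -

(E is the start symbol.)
No. Shift-reduce conflict between [T → - .] and [E → - . y E]

A grammar is LR(0) if no state in the canonical LR(0) collection has:
  - both a shift item (dot before a terminal) and a complete item (shift-reduce conflict), or
  - two or more complete items (reduce-reduce conflict; the accept item [E' → E .] counts as a complete item here).

Augment with E' → E and build the canonical LR(0) collection (I0 = CLOSURE({[E' → . E]}), then GOTO on every symbol after a dot until no new states appear). It has 8 states:
  I0: { [E → . - y E], [E → . T ( -], [E' → . E], [T → . - y], [T → . -] }  — shift
  I1: { [E → - . y E], [T → - . y], [T → - .] }  — shift, reduce
  I2: { [E' → E .] }  — accept
  I3: { [E → T . ( -] }  — shift
  I4: { [E → T ( . -] }  — shift
  I5: { [E → T ( - .] }  — reduce
  I6: { [E → - y . E], [E → . - y E], [E → . T ( -], [T → - y .], [T → . - y], [T → . -] }  — shift, reduce
  I7: { [E → - y E .] }  — reduce

Conflict in state I1:
  Shift-reduce conflict between [T → - .] and [E → - . y E]
So the grammar is NOT LR(0).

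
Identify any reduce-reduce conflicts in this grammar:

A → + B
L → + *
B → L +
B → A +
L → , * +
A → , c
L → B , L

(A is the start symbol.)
No reduce-reduce conflicts

A reduce-reduce conflict occurs when an LR(0) state has two complete items [A → α .] and [B → β .] — both call for a reduction, and with no lookahead the parser cannot choose between them.

Augment with A' → A and build the canonical LR(0) collection (I0 = CLOSURE({[A' → . A]}), then GOTO on every symbol after a dot until no new states appear). It has 18 states:
  I0: { [A → . + B], [A → . , c], [A' → . A] }  — shift
  I1: { [A → + . B], [A → . + B], [A → . , c], [B → . A +], [B → . L +], [L → . + *], [L → . , * +], [L → . B , L] }  — shift
  I2: { [A → , . c] }  — shift
  I3: { [A' → A .] }  — accept
  I4: { [A → , c .] }  — reduce
  I5: { [A → + . B], [A → . + B], [A → . , c], [B → . A +], [B → . L +], [L → + . *], [L → . + *], [L → . , * +], [L → . B , L] }  — shift
  I6: { [A → , . c], [L → , . * +] }  — shift
  I7: { [B → A . +] }  — shift
  I8: { [A → + B .], [L → B . , L] }  — shift, reduce
  I9: { [B → L . +] }  — shift
  I10: { [B → L + .] }  — reduce
  I11: { [A → . + B], [A → . , c], [B → . A +], [B → . L +], [L → . + *], [L → . , * +], [L → . B , L], [L → B , . L] }  — shift
  I12: { [L → B . , L] }  — shift
  I13: { [B → L . +], [L → B , L .] }  — shift, reduce
  I14: { [B → A + .] }  — reduce
  I15: { [L → , * . +] }  — shift
  I16: { [L → , * + .] }  — reduce
  I17: { [L → + * .] }  — reduce

No state contains more than one complete item.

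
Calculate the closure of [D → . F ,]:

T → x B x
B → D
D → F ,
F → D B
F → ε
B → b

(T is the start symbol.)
To compute CLOSURE, for each item [A → α.Bβ] where B is a non-terminal, add [B → .γ] for all productions B → γ; repeat for the newly added items until nothing changes.

Start with: [D → . F ,]
  [D → . F ,] has the dot before F: add [F → . D B], [F → .]
  [F → . D B] has the dot before D: all D-items already present
No further items can be added.

CLOSURE = { [D → . F ,], [F → . D B], [F → .] }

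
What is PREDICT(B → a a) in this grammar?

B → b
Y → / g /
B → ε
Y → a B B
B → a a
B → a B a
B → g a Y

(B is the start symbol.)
{ 'a' }

PREDICT(B → a a) = (FIRST(RHS) \ {ε}) ∪ (FOLLOW(B) if ε ∈ FIRST(RHS), i.e. RHS ⇒* ε)
FIRST(a a) = { 'a' }
ε ∉ FIRST(a a), so FOLLOW(B) is not added.
PREDICT(B → a a) = { 'a' }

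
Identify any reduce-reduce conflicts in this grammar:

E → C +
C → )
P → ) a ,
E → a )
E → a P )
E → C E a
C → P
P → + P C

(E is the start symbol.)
No reduce-reduce conflicts

A reduce-reduce conflict occurs when an LR(0) state has two complete items [A → α .] and [B → β .] — both call for a reduction, and with no lookahead the parser cannot choose between them.

Augment with E' → E and build the canonical LR(0) collection (I0 = CLOSURE({[E' → . E]}), then GOTO on every symbol after a dot until no new states appear). It has 18 states:
  I0: { [C → . )], [C → . P], [E → . C +], [E → . C E a], [E → . a )], [E → . a P )], [E' → . E], [P → . ) a ,], [P → . + P C] }  — shift
  I1: { [C → ) .], [P → ) . a ,] }  — shift, reduce
  I2: { [P → + . P C], [P → . ) a ,], [P → . + P C] }  — shift
  I3: { [C → . )], [C → . P], [E → . C +], [E → . C E a], [E → . a )], [E → . a P )], [E → C . +], [E → C . E a], [P → . ) a ,], [P → . + P C] }  — shift
  I4: { [E' → E .] }  — accept
  I5: { [C → P .] }  — reduce
  I6: { [E → a . )], [E → a . P )], [P → . ) a ,], [P → . + P C] }  — shift
  I7: { [E → a ) .], [P → ) . a ,] }  — shift, reduce
  I8: { [E → a P . )] }  — shift
  I9: { [E → a P ) .] }  — reduce
  I10: { [P → ) a . ,] }  — shift
  I11: { [P → ) a , .] }  — reduce
  I12: { [E → C + .], [P → + . P C], [P → . ) a ,], [P → . + P C] }  — shift, reduce
  I13: { [E → C E . a] }  — shift
  I14: { [E → C E a .] }  — reduce
  I15: { [P → ) . a ,] }  — shift
  I16: { [C → . )], [C → . P], [P → + P . C], [P → . ) a ,], [P → . + P C] }  — shift
  I17: { [P → + P C .] }  — reduce

No state contains more than one complete item.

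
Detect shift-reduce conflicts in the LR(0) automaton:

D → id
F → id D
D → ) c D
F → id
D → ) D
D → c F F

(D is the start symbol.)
Yes — I6: [F → id .] vs [D → . ) D]; I12: [D → id .] vs [D → . ) D]

A shift-reduce conflict occurs when an LR(0) state has both:
  - a complete (reduce) item [A → α .] (dot at the end), and
  - a shift item [B → β . c γ] (dot before a terminal).

Augment with D' → D and build the canonical LR(0) collection (I0 = CLOSURE({[D' → . D]}), then GOTO on every symbol after a dot until no new states appear). It has 13 states:
  I0: { [D → . ) D], [D → . ) c D], [D → . c F F], [D → . id], [D' → . D] }  — shift
  I1: { [D → ) . D], [D → ) . c D], [D → . ) D], [D → . ) c D], [D → . c F F], [D → . id] }  — shift
  I2: { [D' → D .] }  — accept
  I3: { [D → c . F F], [F → . id D], [F → . id] }  — shift
  I4: { [D → id .] }  — reduce
  I5: { [D → c F . F], [F → . id D], [F → . id] }  — shift
  I6: { [D → . ) D], [D → . ) c D], [D → . c F F], [D → . id], [F → id . D], [F → id .] }  — shift, reduce
  I7: { [F → id D .] }  — reduce
  I8: { [D → c F F .] }  — reduce
  I9: { [D → ) D .] }  — reduce
  I10: { [D → ) c . D], [D → . ) D], [D → . ) c D], [D → . c F F], [D → . id], [D → c . F F], [F → . id D], [F → . id] }  — shift
  I11: { [D → ) c D .] }  — reduce
  I12: { [D → . ) D], [D → . ) c D], [D → . c F F], [D → . id], [D → id .], [F → id . D], [F → id .] }  — shift, 2 reduces

I6 contains reduce item [F → id .] and shift items [D → . ) D], [D → . ) c D], [D → . c F F], [D → . id] — shift-reduce conflict.
I12 contains reduce items [D → id .], [F → id .] and shift items [D → . ) D], [D → . ) c D], [D → . c F F], [D → . id] — shift-reduce conflict.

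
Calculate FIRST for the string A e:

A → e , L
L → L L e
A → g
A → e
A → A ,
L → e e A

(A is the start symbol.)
FIRST sets of the non-terminals involved (from the grammar, by fixed-point iteration):
  FIRST(A) = { 'e', 'g' }

To compute FIRST(A e), process the symbols left to right:
Symbol A is a non-terminal. Add FIRST(A) \ {ε} = { 'e', 'g' }
A is not nullable (ε ∉ FIRST(A)), so stop here.
FIRST(A e) = { 'e', 'g' }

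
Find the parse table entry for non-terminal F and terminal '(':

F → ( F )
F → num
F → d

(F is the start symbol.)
To find M[F, '('], we find productions for F where '(' is in the predict set (PREDICT(N → α) = (FIRST(α) \ {ε}) ∪ (FOLLOW(N) if α ⇒* ε)).

F → ( F ): PREDICT = { '(' }
  '(' is in predict set, so this production goes in M[F, '(']
F → num: PREDICT = { 'num' }
F → d: PREDICT = { 'd' }

M[F, '('] = F → ( F )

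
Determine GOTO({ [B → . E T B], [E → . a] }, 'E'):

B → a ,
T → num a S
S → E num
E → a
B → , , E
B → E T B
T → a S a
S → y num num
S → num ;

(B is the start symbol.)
GOTO(I, 'E') = CLOSURE({ [A → αX.β] : [A → α.Xβ] ∈ I, X = 'E' })

Items with dot before 'E', with the dot advanced:
  [B → . E T B] → [B → E . T B]
Closure of the advanced items:
  [B → E . T B] has the dot before T: add [T → . num a S], [T → . a S a]

GOTO = { [B → E . T B], [T → . a S a], [T → . num a S] }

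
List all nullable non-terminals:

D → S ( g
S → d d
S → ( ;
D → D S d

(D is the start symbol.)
None

There are no ε-productions, so no non-terminal can derive ε.
No non-terminals are nullable.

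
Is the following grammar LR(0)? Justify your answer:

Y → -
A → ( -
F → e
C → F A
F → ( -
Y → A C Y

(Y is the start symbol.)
Yes, the grammar is LR(0)

Augment with Y' → Y and build the canonical LR(0) collection (I0 = CLOSURE({[Y' → . Y]}), then GOTO on every symbol after a dot until no new states appear). It has 13 states:
  I0: { [A → . ( -], [Y → . -], [Y → . A C Y], [Y' → . Y] }  — shift
  I1: { [A → ( . -] }  — shift
  I2: { [Y → - .] }  — reduce
  I3: { [C → . F A], [F → . ( -], [F → . e], [Y → A . C Y] }  — shift
  I4: { [Y' → Y .] }  — accept
  I5: { [F → ( . -] }  — shift
  I6: { [A → . ( -], [Y → . -], [Y → . A C Y], [Y → A C . Y] }  — shift
  I7: { [A → . ( -], [C → F . A] }  — shift
  I8: { [F → e .] }  — reduce
  I9: { [C → F A .] }  — reduce
  I10: { [Y → A C Y .] }  — reduce
  I11: { [F → ( - .] }  — reduce
  I12: { [A → ( - .] }  — reduce

Every state is either a pure shift/goto state or contains exactly one complete item and nothing to shift — no conflicts. The grammar is LR(0).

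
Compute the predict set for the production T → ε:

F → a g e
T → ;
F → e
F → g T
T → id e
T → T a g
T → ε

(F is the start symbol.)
PREDICT(T → ε) = (FIRST(RHS) \ {ε}) ∪ (FOLLOW(T) if ε ∈ FIRST(RHS), i.e. RHS ⇒* ε)
The right-hand side is ε (FIRST(ε) = { ε }), so the predict set is FOLLOW(T) = { $, 'a' }
PREDICT(T → ε) = { $, 'a' }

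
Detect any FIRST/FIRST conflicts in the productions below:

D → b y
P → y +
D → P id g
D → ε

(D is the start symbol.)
A FIRST/FIRST conflict occurs when two productions N → α and N → β for the same non-terminal have FIRST(α) ∩ FIRST(β) ≠ ∅ (with ε ∈ FIRST of a nullable right-hand side, so two nullable alternatives also conflict).

FIRST sets of the non-terminals at (or reachable through a nullable prefix from) the front of some alternative:
  FIRST(P) = { 'y' }

Productions for D:
  D → b y: FIRST = { 'b' }
  D → P id g: FIRST = { 'y' }
  D → ε: FIRST = { ε }
P has only one production, so no FIRST/FIRST conflict is possible there.

All alternatives of each non-terminal have pairwise disjoint FIRST sets.

Answer: No FIRST/FIRST conflicts.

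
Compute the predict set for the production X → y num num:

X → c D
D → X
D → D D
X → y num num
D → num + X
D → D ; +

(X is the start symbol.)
{ 'y' }

PREDICT(X → y num num) = (FIRST(RHS) \ {ε}) ∪ (FOLLOW(X) if ε ∈ FIRST(RHS), i.e. RHS ⇒* ε)
FIRST(y num num) = { 'y' }
ε ∉ FIRST(y num num), so FOLLOW(X) is not added.
PREDICT(X → y num num) = { 'y' }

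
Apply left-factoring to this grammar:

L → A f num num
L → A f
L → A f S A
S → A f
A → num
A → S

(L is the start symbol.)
L → A f L'
L' → num num
L' → ε
L' → S A
S → A f
A → num
A → S

Left-factoring transforms A → αβ₁ | αβ₂ into A → αA' and A' → β₁ | β₂
(α is the longest common prefix among the alternatives). Repeat until
no nonterminal has two alternatives with a common prefix.

Round 1: L has alternatives sharing prefix 'A f'. Introduce L': L → A f L'
  Add: L' → num num
  Add: L' → ε
  Add: L' → S A

No remaining common prefixes — done.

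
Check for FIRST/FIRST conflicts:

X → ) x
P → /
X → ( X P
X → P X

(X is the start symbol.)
No FIRST/FIRST conflicts.

A FIRST/FIRST conflict occurs when two productions N → α and N → β for the same non-terminal have FIRST(α) ∩ FIRST(β) ≠ ∅ (with ε ∈ FIRST of a nullable right-hand side, so two nullable alternatives also conflict).

FIRST sets of the non-terminals at (or reachable through a nullable prefix from) the front of some alternative:
  FIRST(P) = { '/' }

Productions for X:
  X → ) x: FIRST = { ')' }
  X → ( X P: FIRST = { '(' }
  X → P X: FIRST = { '/' }
P has only one production, so no FIRST/FIRST conflict is possible there.

All alternatives of each non-terminal have pairwise disjoint FIRST sets.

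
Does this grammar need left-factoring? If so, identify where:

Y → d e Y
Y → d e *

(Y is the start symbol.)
Yes, Y has productions with common prefix 'd e'

Left-factoring is needed when two productions for the same non-terminal
share a common prefix on the right-hand side.

Productions for Y:
  Y → d e Y
  Y → d e *

Found common prefix 'd e' in productions for Y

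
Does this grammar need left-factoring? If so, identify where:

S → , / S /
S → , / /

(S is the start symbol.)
Yes, S has productions with common prefix ', /'

Left-factoring is needed when two productions for the same non-terminal
share a common prefix on the right-hand side.

Productions for S:
  S → , / S /
  S → , / /

Found common prefix ', /' in productions for S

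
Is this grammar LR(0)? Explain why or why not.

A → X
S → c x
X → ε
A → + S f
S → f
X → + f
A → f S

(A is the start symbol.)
A grammar is LR(0) if no state in the canonical LR(0) collection has:
  - both a shift item (dot before a terminal) and a complete item (shift-reduce conflict), or
  - two or more complete items (reduce-reduce conflict; the accept item [A' → A .] counts as a complete item here).

Augment with A' → A and build the canonical LR(0) collection (I0 = CLOSURE({[A' → . A]}), then GOTO on every symbol after a dot until no new states appear). It has 12 states:
  I0: { [A → . + S f], [A → . X], [A → . f S], [A' → . A], [X → . + f], [X → .] }  — shift, reduce
  I1: { [A → + . S f], [S → . c x], [S → . f], [X → + . f] }  — shift
  I2: { [A' → A .] }  — accept
  I3: { [A → X .] }  — reduce
  I4: { [A → f . S], [S → . c x], [S → . f] }  — shift
  I5: { [A → f S .] }  — reduce
  I6: { [S → c . x] }  — shift
  I7: { [S → f .] }  — reduce
  I8: { [S → c x .] }  — reduce
  I9: { [A → + S . f] }  — shift
  I10: { [S → f .], [X → + f .] }  — 2 reduces
  I11: { [A → + S f .] }  — reduce

Conflict in state I0:
  Shift-reduce conflict between [X → .] and [A → . + S f]
So the grammar is NOT LR(0).

Answer: No. Shift-reduce conflict between [X → .] and [A → . + S f]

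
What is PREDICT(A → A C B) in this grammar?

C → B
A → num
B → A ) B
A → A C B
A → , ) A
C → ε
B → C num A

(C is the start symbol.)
{ ',', 'num' }

PREDICT(A → A C B) = (FIRST(RHS) \ {ε}) ∪ (FOLLOW(A) if ε ∈ FIRST(RHS), i.e. RHS ⇒* ε)
FIRST(A) = { ',', 'num' }
FIRST(A C B) = { ',', 'num' }
ε ∉ FIRST(A C B), so FOLLOW(A) is not added.
PREDICT(A → A C B) = { ',', 'num' }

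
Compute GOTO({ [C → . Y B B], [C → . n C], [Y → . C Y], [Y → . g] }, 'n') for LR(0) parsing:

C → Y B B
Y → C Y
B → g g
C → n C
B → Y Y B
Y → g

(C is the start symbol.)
GOTO(I, 'n') = CLOSURE({ [A → αX.β] : [A → α.Xβ] ∈ I, X = 'n' })

Items with dot before 'n', with the dot advanced:
  [C → . n C] → [C → n . C]
Closure of the advanced items:
  [C → n . C] has the dot before C: add [C → . Y B B], [C → . n C]
  [C → . Y B B] has the dot before Y: add [Y → . C Y], [Y → . g]

GOTO = { [C → . Y B B], [C → . n C], [C → n . C], [Y → . C Y], [Y → . g] }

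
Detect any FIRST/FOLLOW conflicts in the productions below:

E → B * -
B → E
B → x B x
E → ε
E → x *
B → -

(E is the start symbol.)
A FIRST/FOLLOW conflict occurs when a non-terminal N has a nullable alternative N → β (β ⇒* ε) and another alternative N → α with FIRST(α) ∩ FOLLOW(N) ≠ ∅: on such a lookahead the parser cannot decide between expanding α and letting N vanish via β.

Nullable non-terminals: B, E.
FIRST sets used below: FIRST(E) = { '*', '-', 'x', ε }, FIRST(B) = { '*', '-', 'x', ε }

B: nullable alternative(s) B → E; FOLLOW(B) = { '*', 'x' }
  B → E: FIRST \ {ε} = { '*', '-', 'x' } — this is the only nullable alternative, skip
  B → x B x: FIRST \ {ε} = { 'x' } — overlaps FOLLOW(B) on { 'x' }: CONFLICT
  B → -: FIRST \ {ε} = { '-' } — disjoint from FOLLOW(B)

E: nullable alternative(s) E → ε; FOLLOW(E) = { $, '*', 'x' }
  E → B * -: FIRST \ {ε} = { '*', '-', 'x' } — overlaps FOLLOW(E) on { '*', 'x' }: CONFLICT
  E → ε: FIRST \ {ε} = { } — this is the only nullable alternative, skip
  E → x *: FIRST \ {ε} = { 'x' } — overlaps FOLLOW(E) on { 'x' }: CONFLICT

So the grammar has 3 FIRST/FOLLOW conflicts (marked CONFLICT above).

Answer: Yes. E → B '*' '-' with FOLLOW(E) on { '*', 'x' }; E → x '*' with FOLLOW(E) on { 'x' }; B → x B x with FOLLOW(B) on { 'x' }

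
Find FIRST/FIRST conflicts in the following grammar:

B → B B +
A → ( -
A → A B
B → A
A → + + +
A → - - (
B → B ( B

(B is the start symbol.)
Yes. B → B B '+' / B → A on { '(', '+', '-' }; B → B B '+' / B → B '(' B on { '(', '+', '-' }; B → A / B → B '(' B on { '(', '+', '-' }; A → '(' '-' / A → A B on { '(' }; A → A B / A → '+' '+' '+' on { '+' }; A → A B / A → '-' '-' '(' on { '-' }

A FIRST/FIRST conflict occurs when two productions N → α and N → β for the same non-terminal have FIRST(α) ∩ FIRST(β) ≠ ∅ (with ε ∈ FIRST of a nullable right-hand side, so two nullable alternatives also conflict).

FIRST sets of the non-terminals at (or reachable through a nullable prefix from) the front of some alternative:
  FIRST(B) = { '(', '+', '-' }
  FIRST(A) = { '(', '+', '-' }

Productions for B:
  B → B B +: FIRST = { '(', '+', '-' }
  B → A: FIRST = { '(', '+', '-' }
  B → B ( B: FIRST = { '(', '+', '-' }
Productions for A:
  A → ( -: FIRST = { '(' }
  A → A B: FIRST = { '(', '+', '-' }
  A → + + +: FIRST = { '+' }
  A → - - (: FIRST = { '-' }

Conflict for B: B → B B + and B → A
  Overlap: { '(', '+', '-' }
Conflict for B: B → B B + and B → B ( B
  Overlap: { '(', '+', '-' }
Conflict for B: B → A and B → B ( B
  Overlap: { '(', '+', '-' }
Conflict for A: A → ( - and A → A B
  Overlap: { '(' }
Conflict for A: A → A B and A → + + +
  Overlap: { '+' }
Conflict for A: A → A B and A → - - (
  Overlap: { '-' }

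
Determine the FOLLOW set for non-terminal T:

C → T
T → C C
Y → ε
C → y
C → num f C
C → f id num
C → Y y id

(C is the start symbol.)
To compute FOLLOW(T), find every occurrence of T on a right-hand side N → α T β: add FIRST(β) \ {ε}, and if β is empty or nullable also add FOLLOW(N). Iterate to a fixed point.

In C → T: T is at the end, add FOLLOW(C)

The FOLLOW sets referred to above (computed the same way, to a fixed point):
  FOLLOW(C) = { $, 'f', 'num', 'y' }

Taking the union: FOLLOW(T) = { $, 'f', 'num', 'y' }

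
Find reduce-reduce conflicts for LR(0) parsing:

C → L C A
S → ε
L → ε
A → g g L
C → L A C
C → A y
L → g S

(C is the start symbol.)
Augment with C' → C and build the canonical LR(0) collection (I0 = CLOSURE({[C' → . C]}), then GOTO on every symbol after a dot until no new states appear). It has 15 states:
  I0: { [A → . g g L], [C → . A y], [C → . L A C], [C → . L C A], [C' → . C], [L → . g S], [L → .] }  — shift, reduce
  I1: { [C → A . y] }  — shift
  I2: { [C' → C .] }  — accept
  I3: { [A → . g g L], [C → . A y], [C → . L A C], [C → . L C A], [C → L . A C], [C → L . C A], [L → . g S], [L → .] }  — shift, reduce
  I4: { [A → g . g L], [L → g . S], [S → .] }  — shift, reduce
  I5: { [L → g S .] }  — reduce
  I6: { [A → g g . L], [L → . g S], [L → .] }  — shift, reduce
  I7: { [A → g g L .] }  — reduce
  I8: { [L → g . S], [S → .] }  — reduce
  I9: { [A → . g g L], [C → . A y], [C → . L A C], [C → . L C A], [C → A . y], [C → L A . C], [L → . g S], [L → .] }  — shift, reduce
  I10: { [A → . g g L], [C → L C . A] }  — shift
  I11: { [C → L C A .] }  — reduce
  I12: { [A → g . g L] }  — shift
  I13: { [C → L A C .] }  — reduce
  I14: { [C → A y .] }  — reduce

No state contains more than one complete item.

Answer: No reduce-reduce conflicts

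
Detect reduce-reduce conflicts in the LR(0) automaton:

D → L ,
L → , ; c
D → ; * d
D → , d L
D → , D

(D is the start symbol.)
No reduce-reduce conflicts

A reduce-reduce conflict occurs when an LR(0) state has two complete items [A → α .] and [B → β .] — both call for a reduction, and with no lookahead the parser cannot choose between them.

Augment with D' → D and build the canonical LR(0) collection (I0 = CLOSURE({[D' → . D]}), then GOTO on every symbol after a dot until no new states appear). It has 15 states:
  I0: { [D → . , D], [D → . , d L], [D → . ; * d], [D → . L ,], [D' → . D], [L → . , ; c] }  — shift
  I1: { [D → , . D], [D → , . d L], [D → . , D], [D → . , d L], [D → . ; * d], [D → . L ,], [L → , . ; c], [L → . , ; c] }  — shift
  I2: { [D → ; . * d] }  — shift
  I3: { [D' → D .] }  — accept
  I4: { [D → L . ,] }  — shift
  I5: { [D → L , .] }  — reduce
  I6: { [D → ; * . d] }  — shift
  I7: { [D → ; * d .] }  — reduce
  I8: { [D → ; . * d], [L → , ; . c] }  — shift
  I9: { [D → , D .] }  — reduce
  I10: { [D → , d . L], [L → . , ; c] }  — shift
  I11: { [L → , . ; c] }  — shift
  I12: { [D → , d L .] }  — reduce
  I13: { [L → , ; . c] }  — shift
  I14: { [L → , ; c .] }  — reduce

No state contains more than one complete item.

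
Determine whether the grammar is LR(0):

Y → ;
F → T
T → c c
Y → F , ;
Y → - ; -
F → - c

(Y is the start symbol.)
Augment with Y' → Y and build the canonical LR(0) collection (I0 = CLOSURE({[Y' → . Y]}), then GOTO on every symbol after a dot until no new states appear). It has 13 states:
  I0: { [F → . - c], [F → . T], [T → . c c], [Y → . - ; -], [Y → . ;], [Y → . F , ;], [Y' → . Y] }  — shift
  I1: { [F → - . c], [Y → - . ; -] }  — shift
  I2: { [Y → ; .] }  — reduce
  I3: { [Y → F . , ;] }  — shift
  I4: { [F → T .] }  — reduce
  I5: { [Y' → Y .] }  — accept
  I6: { [T → c . c] }  — shift
  I7: { [T → c c .] }  — reduce
  I8: { [Y → F , . ;] }  — shift
  I9: { [Y → F , ; .] }  — reduce
  I10: { [Y → - ; . -] }  — shift
  I11: { [F → - c .] }  — reduce
  I12: { [Y → - ; - .] }  — reduce

Every state is either a pure shift/goto state or contains exactly one complete item and nothing to shift — no conflicts. The grammar is LR(0).

Answer: Yes, the grammar is LR(0)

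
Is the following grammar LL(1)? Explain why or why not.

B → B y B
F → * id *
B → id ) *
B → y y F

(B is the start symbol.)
No. Predict set conflict for B: { 'id' }

Relevant sets:
  FIRST(B) = { 'id', 'y' }

For B:
  PREDICT(B → B y B) = { 'id', 'y' }
  PREDICT(B → id ')' '*') = { 'id' }
  PREDICT(B → y y F) = { 'y' }
F has a single production, so nothing to check there.

Conflict found: Predict set conflict for B: { 'id' }
The grammar is NOT LL(1).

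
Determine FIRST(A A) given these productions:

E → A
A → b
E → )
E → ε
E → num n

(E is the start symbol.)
FIRST sets of the non-terminals involved (from the grammar, by fixed-point iteration):
  FIRST(A) = { 'b' }

To compute FIRST(A A), process the symbols left to right:
Symbol A is a non-terminal. Add FIRST(A) \ {ε} = { 'b' }
A is not nullable (ε ∉ FIRST(A)), so stop here.
FIRST(A A) = { 'b' }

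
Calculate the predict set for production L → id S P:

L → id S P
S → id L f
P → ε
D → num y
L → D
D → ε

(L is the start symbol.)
PREDICT(L → id S P) = (FIRST(RHS) \ {ε}) ∪ (FOLLOW(L) if ε ∈ FIRST(RHS), i.e. RHS ⇒* ε)
FIRST(id S P) = { 'id' }
ε ∉ FIRST(id S P), so FOLLOW(L) is not added.
PREDICT(L → id S P) = { 'id' }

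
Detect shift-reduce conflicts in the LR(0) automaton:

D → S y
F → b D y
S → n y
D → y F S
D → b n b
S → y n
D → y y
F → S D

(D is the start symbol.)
Yes — I9: [S → y n .] vs [S → n . y]; I10: [D → y y .] vs [S → y . n]

A shift-reduce conflict occurs when an LR(0) state has both:
  - a complete (reduce) item [A → α .] (dot at the end), and
  - a shift item [B → β . c γ] (dot before a terminal).

Augment with D' → D and build the canonical LR(0) collection (I0 = CLOSURE({[D' → . D]}), then GOTO on every symbol after a dot until no new states appear). It has 21 states:
  I0: { [D → . S y], [D → . b n b], [D → . y F S], [D → . y y], [D' → . D], [S → . n y], [S → . y n] }  — shift
  I1: { [D' → D .] }  — accept
  I2: { [D → S . y] }  — shift
  I3: { [D → b . n b] }  — shift
  I4: { [S → n . y] }  — shift
  I5: { [D → y . F S], [D → y . y], [F → . S D], [F → . b D y], [S → . n y], [S → . y n], [S → y . n] }  — shift
  I6: { [D → y F . S], [S → . n y], [S → . y n] }  — shift
  I7: { [D → . S y], [D → . b n b], [D → . y F S], [D → . y y], [F → S . D], [S → . n y], [S → . y n] }  — shift
  I8: { [D → . S y], [D → . b n b], [D → . y F S], [D → . y y], [F → b . D y], [S → . n y], [S → . y n] }  — shift
  I9: { [S → n . y], [S → y n .] }  — shift, reduce
  I10: { [D → y y .], [S → y . n] }  — shift, reduce
  I11: { [S → y n .] }  — reduce
  I12: { [S → n y .] }  — reduce
  I13: { [F → b D . y] }  — shift
  I14: { [F → b D y .] }  — reduce
  I15: { [F → S D .] }  — reduce
  I16: { [D → y F S .] }  — reduce
  I17: { [S → y . n] }  — shift
  I18: { [D → b n . b] }  — shift
  I19: { [D → b n b .] }  — reduce
  I20: { [D → S y .] }  — reduce

I9 contains reduce item [S → y n .] and shift item [S → n . y] — shift-reduce conflict.
I10 contains reduce item [D → y y .] and shift item [S → y . n] — shift-reduce conflict.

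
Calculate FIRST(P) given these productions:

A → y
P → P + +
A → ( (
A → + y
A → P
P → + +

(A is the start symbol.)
From P → P + +:
  - P is the symbol being defined: contributes nothing new
    P is not nullable, so stop
From P → + +:
  - '+' is a terminal: add '+' and stop

Collecting: FIRST(P) = { '+' }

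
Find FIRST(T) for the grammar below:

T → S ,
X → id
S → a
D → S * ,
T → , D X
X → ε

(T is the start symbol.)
To compute FIRST(T), examine every production with T on the left-hand side, reading each right-hand side left to right until a non-nullable symbol is reached.

FIRST sets of the other non-terminals involved (by the same procedure, iterated to a fixed point):
  FIRST(S) = { 'a' }

From T → S ,:
  - S is a non-terminal: add FIRST(S) \ {ε} = { 'a' }
    S is not nullable, so stop
From T → , D X:
  - ',' is a terminal: add ',' and stop

Collecting: FIRST(T) = { ',', 'a' }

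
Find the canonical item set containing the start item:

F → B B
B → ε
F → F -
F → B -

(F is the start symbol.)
First, augment the grammar with F' → F
I₀ = CLOSURE({ [F' → . F] }):
  [F' → . F] has the dot before F: add [F → . B B], [F → . F -], [F → . B -]
  [F → . B B] has the dot before B: add [B → .]
No further items can be added.

I₀ = { [B → .], [F → . B -], [F → . B B], [F → . F -], [F' → . F] }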